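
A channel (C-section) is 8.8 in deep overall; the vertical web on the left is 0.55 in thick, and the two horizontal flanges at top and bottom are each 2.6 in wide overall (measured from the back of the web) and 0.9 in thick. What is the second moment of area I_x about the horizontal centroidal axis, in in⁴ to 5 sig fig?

I_x ≈ 89.056 in⁴

Split into non-overlapping primitives; take the origin at the lower-left of the bounding box.
Web: 0.55 × 8.8, A = 4.84 in², y = 4.4 in, Ī = 31.23413 in⁴.
Top flange (beyond web): 2.05 × 0.9, A = 1.845 in², y = 8.35 in, Ī = 0.1245375 in⁴.
Bottom flange (beyond web): 2.05 × 0.9, A = 1.845 in², y = 0.45 in, Ī = 0.1245375 in⁴.
By symmetry the centroid is at mid-height, ȳ = 4.4 in.
Transfer each piece to the horizontal centroidal axis using Ī + A·d² with d = y − 4.4:
  web: d = 0 in → contributes +31.23413 in⁴
  top flange (beyond web): d = 3.95 in → contributes +28.91115 in⁴
  bottom flange (beyond web): d = -3.95 in → contributes +28.91115 in⁴
Total I = 89.05643 in⁴.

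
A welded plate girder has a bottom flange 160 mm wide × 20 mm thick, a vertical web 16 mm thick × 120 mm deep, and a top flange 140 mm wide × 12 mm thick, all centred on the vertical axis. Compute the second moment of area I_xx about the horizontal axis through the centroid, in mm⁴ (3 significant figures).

I_xx ≈ 2.35 × 10⁷ mm⁴

Decompose the section into non-overlapping parts with the origin at the bottom-left of its bounding rectangle.
Bottom plate: 160 × 20, A = 3 200 mm², y = 10 mm, Ī = 106 667 mm⁴.
Web plate: 16 × 120, A = 1 920 mm², y = 80 mm, Ī = 2 304 000 mm⁴.
Top plate: 140 × 12, A = 1 680 mm², y = 146 mm, Ī = 20 160 mm⁴.
Centroid: ȳ = ΣA·y / ΣA = 63.365 mm.
Transfer each piece to the horizontal axis through the centroid using Ī + A·d² with d = y − 63.365:
  bottom plate: d = -53.365 mm → contributes +9 219 601 mm⁴
  web plate: d = 16.635 mm → contributes +2 835 327 mm⁴
  top plate: d = 82.635 mm → contributes +11 492 194 mm⁴
Total I = 23 547 122 mm⁴.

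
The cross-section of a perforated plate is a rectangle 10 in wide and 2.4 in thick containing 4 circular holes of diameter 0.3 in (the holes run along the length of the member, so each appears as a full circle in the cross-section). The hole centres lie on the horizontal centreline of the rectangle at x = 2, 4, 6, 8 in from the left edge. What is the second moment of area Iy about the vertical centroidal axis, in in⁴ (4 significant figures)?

Iy ≈ 198.6 in⁴

Break the section into simple shapes (no overlaps), measuring from the bottom-left corner of the bounding box.
Plate: 10 × 2.4, A = 24 in², x = 5 in, Ī = 200 in⁴.
Hole 1 (subtracted): ⌀0.3, A = 0.0706858 in², x = 2 in, Ī = 0.000397608 in⁴.
Hole 2 (subtracted): ⌀0.3, A = 0.0706858 in², x = 4 in, Ī = 0.000397608 in⁴.
Hole 3 (subtracted): ⌀0.3, A = 0.0706858 in², x = 6 in, Ī = 0.000397608 in⁴.
Hole 4 (subtracted): ⌀0.3, A = 0.0706858 in², x = 8 in, Ī = 0.000397608 in⁴.
By symmetry the centroid is at mid-width, x̄ = 5 in.
Transfer each piece to the vertical centroidal axis using Ī + A·d² with d = x − 5:
  plate: d = 0 in → contributes +200 in⁴
  hole 1: d = -3 in → contributes −0.63657 in⁴
  hole 2: d = -1 in → contributes −0.0710834 in⁴
  hole 3: d = 1 in → contributes −0.0710834 in⁴
  hole 4: d = 3 in → contributes −0.63657 in⁴
Total I = 198.585 in⁴.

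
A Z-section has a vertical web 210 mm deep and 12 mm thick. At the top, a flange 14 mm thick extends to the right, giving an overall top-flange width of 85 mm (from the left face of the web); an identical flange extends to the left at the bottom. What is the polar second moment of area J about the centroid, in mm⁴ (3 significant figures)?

Treat the section as a set of non-overlapping primitives; coordinates are from the bounding-box lower-left.
Web: 12 × 210, A = 2 520 mm², y = 105 mm, Ī = 9 261 000 mm⁴.
Top flange (beyond web): 73 × 14, A = 1 022 mm², y = 203 mm, Ī = 16 693 mm⁴.
Bottom flange (beyond web): 73 × 14, A = 1 022 mm², y = 7 mm, Ī = 16 693 mm⁴.
Centroid: ȳ = ΣA·y / ΣA = 105 mm.
Transfer each piece to the centroidal x-axis using Ī + A·d² with d = y − 105:
  web: d = 0 mm → contributes +9 261 000 mm⁴
  top flange (beyond web): d = 98 mm → contributes +9 831 981 mm⁴
  bottom flange (beyond web): d = -98 mm → contributes +9 831 981 mm⁴
Total I = 28 924 961 mm⁴.
For the y-axis: x̄ = 79 mm.
Repeating about the centroidal y-axis gives I_y = 4 629 921 mm⁴.
Polar second moment: J = I_x + I_y = 33 554 883 mm⁴.

J ≈ 3.36 × 10⁷ mm⁴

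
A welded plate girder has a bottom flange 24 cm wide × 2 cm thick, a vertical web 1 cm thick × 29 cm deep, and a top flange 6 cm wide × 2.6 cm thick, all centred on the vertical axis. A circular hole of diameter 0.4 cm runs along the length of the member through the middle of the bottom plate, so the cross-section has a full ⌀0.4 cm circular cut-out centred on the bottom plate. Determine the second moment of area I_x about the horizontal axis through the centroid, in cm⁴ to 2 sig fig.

I_x ≈ 1.5 × 10⁴ cm⁴

Treat the section as a set of non-overlapping primitives; coordinates are from the bounding-box lower-left.
Bottom plate: 24 × 2, A = 48 cm², y = 1 cm, Ī = 16 cm⁴.
Web plate: 1 × 29, A = 29 cm², y = 16.5 cm, Ī = 2 032 cm⁴.
Top plate: 6 × 2.6, A = 15.6 cm², y = 32.3 cm, Ī = 8.788 cm⁴.
Hole (subtracted): ⌀0.4, A = 0.1257 cm², y = 1 cm, Ī = 0.001257 cm⁴.
Centroid: ȳ = ΣA·y / ΣA = 11.14 cm.
Transfer each piece to the horizontal axis through the centroid using Ī + A·d² with d = y − 11.14:
  bottom plate: d = -10.14 cm → contributes +4 952 cm⁴
  web plate: d = 5.359 cm → contributes +2 865 cm⁴
  top plate: d = 21.16 cm → contributes +6 993 cm⁴
  hole: d = -10.14 cm → contributes −12.92 cm⁴
Total I = 14 798 cm⁴.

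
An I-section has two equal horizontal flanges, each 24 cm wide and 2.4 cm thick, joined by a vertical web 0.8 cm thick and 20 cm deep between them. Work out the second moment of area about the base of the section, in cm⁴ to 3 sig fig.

Split into non-overlapping primitives; take the origin at the lower-left of the bounding box.
Bottom flange: 24 × 2.4, A = 57.6 cm², y = 1.2 cm, Ī = 27.648 cm⁴.
Web: 0.8 × 20, A = 16 cm², y = 12.4 cm, Ī = 533.33 cm⁴.
Top flange: 24 × 2.4, A = 57.6 cm², y = 23.6 cm, Ī = 27.648 cm⁴.
Transfer each piece to a horizontal axis along the bottom face using Ī + A·d² with d = y − 0:
  bottom flange: d = 1.2 cm → contributes +110.59 cm⁴
  web: d = 12.4 cm → contributes +2993.5 cm⁴
  top flange: d = 23.6 cm → contributes +32 109 cm⁴
Total I = 35 213 cm⁴.

I_base ≈ 3.52 × 10⁴ cm⁴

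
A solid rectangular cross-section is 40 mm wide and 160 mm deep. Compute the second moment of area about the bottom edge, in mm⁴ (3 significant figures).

I_base ≈ 5.46 × 10⁷ mm⁴

The section: 40 × 160, A = 6 400 mm², y = 80 mm, Ī = 13 653 333 mm⁴.
Transfer it to a horizontal axis along the bottom face using Ī + A·d² with d = y − 0:
  the section: d = 80 mm → contributes +54 613 333 mm⁴
Total I = 54 613 333 mm⁴.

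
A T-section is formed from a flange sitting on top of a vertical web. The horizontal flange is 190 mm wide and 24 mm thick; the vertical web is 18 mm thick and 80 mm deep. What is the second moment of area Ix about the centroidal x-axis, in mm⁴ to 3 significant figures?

Break the section into simple shapes (no overlaps), measuring from the bottom-left corner of the bounding box.
Flange: 190 × 24, A = 4 560 mm², y = 92 mm, Ī = 218 880 mm⁴.
Web: 18 × 80, A = 1 440 mm², y = 40 mm, Ī = 768 000 mm⁴.
Centroid: ȳ = ΣA·y / ΣA = 79.52 mm.
Transfer each piece to the centroidal x-axis using Ī + A·d² with d = y − 79.52:
  flange: d = 12.48 mm → contributes +929 102 mm⁴
  web: d = -39.52 mm → contributes +3 017 036 mm⁴
Total I = 3 946 138 mm⁴.

Ix ≈ 3.95 × 10⁶ mm⁴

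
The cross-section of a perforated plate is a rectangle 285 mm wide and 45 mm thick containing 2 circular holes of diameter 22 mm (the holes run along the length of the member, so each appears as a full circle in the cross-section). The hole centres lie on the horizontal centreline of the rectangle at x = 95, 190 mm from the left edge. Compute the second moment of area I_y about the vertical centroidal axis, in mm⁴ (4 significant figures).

I_y ≈ 8.507 × 10⁷ mm⁴

Split into non-overlapping primitives; take the origin at the lower-left of the bounding box.
Plate: 285 × 45, A = 12 825 mm², x = 142.5 mm, Ī = 86 809 219 mm⁴.
Hole 1 (subtracted): ⌀22, A = 380.133 mm², x = 95 mm, Ī = 11 499 mm⁴.
Hole 2 (subtracted): ⌀22, A = 380.133 mm², x = 190 mm, Ī = 11 499 mm⁴.
By symmetry the centroid is at mid-width, x̄ = 142.5 mm.
Transfer each piece to the vertical centroidal axis using Ī + A·d² with d = x − 142.5:
  plate: d = 0 mm → contributes +86 809 219 mm⁴
  hole 1: d = -47.5 mm → contributes −869 173 mm⁴
  hole 2: d = 47.5 mm → contributes −869 173 mm⁴
Total I = 85 070 872 mm⁴.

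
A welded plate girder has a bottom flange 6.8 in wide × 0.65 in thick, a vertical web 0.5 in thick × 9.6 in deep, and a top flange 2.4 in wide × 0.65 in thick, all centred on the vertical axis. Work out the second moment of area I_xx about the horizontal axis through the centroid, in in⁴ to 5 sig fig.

I_xx ≈ 174.21 in⁴

Decompose the section into non-overlapping parts with the origin at the bottom-left of its bounding rectangle.
Bottom plate: 6.8 × 0.65, A = 4.42 in², y = 0.325 in, Ī = 0.1556208 in⁴.
Web plate: 0.5 × 9.6, A = 4.8 in², y = 5.45 in, Ī = 36.864 in⁴.
Top plate: 2.4 × 0.65, A = 1.56 in², y = 10.575 in, Ī = 0.054925 in⁴.
Centroid: ȳ = ΣA·y / ΣA = 4.090306 in.
Transfer each piece to the horizontal axis through the centroid using Ī + A·d² with d = y − 4.090306:
  bottom plate: d = -3.765306 in → contributes +62.8203 in⁴
  web plate: d = 1.359694 in → contributes +45.73808 in⁴
  top plate: d = 6.484694 in → contributes +65.65488 in⁴
Total I = 174.2133 in⁴.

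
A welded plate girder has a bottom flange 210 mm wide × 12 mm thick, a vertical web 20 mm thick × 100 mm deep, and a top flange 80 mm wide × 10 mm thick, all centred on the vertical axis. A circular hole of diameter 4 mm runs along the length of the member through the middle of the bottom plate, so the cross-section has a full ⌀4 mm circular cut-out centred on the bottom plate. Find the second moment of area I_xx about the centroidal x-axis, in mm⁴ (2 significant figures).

Split into non-overlapping primitives; take the origin at the lower-left of the bounding box.
Bottom plate: 210 × 12, A = 2 520 mm², y = 6 mm, Ī = 30 240 mm⁴.
Web plate: 20 × 100, A = 2 000 mm², y = 62 mm, Ī = 1 666 667 mm⁴.
Top plate: 80 × 10, A = 800 mm², y = 117 mm, Ī = 6 667 mm⁴.
Hole (subtracted): ⌀4, A = 12.57 mm², y = 6 mm, Ī = 12.57 mm⁴.
Centroid: ȳ = ΣA·y / ΣA = 43.83 mm.
Transfer each piece to the centroidal x-axis using Ī + A·d² with d = y − 43.83:
  bottom plate: d = -37.83 mm → contributes +3 637 345 mm⁴
  web plate: d = 18.17 mm → contributes +2 326 694 mm⁴
  top plate: d = 73.17 mm → contributes +4 289 309 mm⁴
  hole: d = -37.83 mm → contributes −18 000 mm⁴
Total I = 10 235 348 mm⁴.

I_xx ≈ 1.0 × 10⁷ mm⁴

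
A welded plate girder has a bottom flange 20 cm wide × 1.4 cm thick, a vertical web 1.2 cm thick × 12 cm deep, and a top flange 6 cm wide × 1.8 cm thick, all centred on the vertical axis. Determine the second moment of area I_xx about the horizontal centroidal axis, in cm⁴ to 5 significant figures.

I_xx ≈ 1711.0 cm⁴

Treat the section as a set of non-overlapping primitives; coordinates are from the bounding-box lower-left.
Bottom plate: 20 × 1.4, A = 28 cm², y = 0.7 cm, Ī = 4.573333 cm⁴.
Web plate: 1.2 × 12, A = 14.4 cm², y = 7.4 cm, Ī = 172.8 cm⁴.
Top plate: 6 × 1.8, A = 10.8 cm², y = 14.3 cm, Ī = 2.916 cm⁴.
Centroid: ȳ = ΣA·y / ΣA = 5.274436 cm.
Transfer each piece to the horizontal centroidal axis using Ī + A·d² with d = y − 5.274436:
  bottom plate: d = -4.574436 cm → contributes +590.4864 cm⁴
  web plate: d = 2.125564 cm → contributes +237.8595 cm⁴
  top plate: d = 9.025564 cm → contributes +882.6927 cm⁴
Total I = 1711.039 cm⁴.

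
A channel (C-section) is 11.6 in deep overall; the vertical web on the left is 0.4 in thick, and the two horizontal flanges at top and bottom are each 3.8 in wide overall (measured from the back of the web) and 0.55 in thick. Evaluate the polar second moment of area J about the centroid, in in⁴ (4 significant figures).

J ≈ 177.4 in⁴

Treat the section as a set of non-overlapping primitives; coordinates are from the bounding-box lower-left.
Web: 0.4 × 11.6, A = 4.64 in², y = 5.8 in, Ī = 52.0299 in⁴.
Top flange (beyond web): 3.4 × 0.55, A = 1.87 in², y = 11.325 in, Ī = 0.0471396 in⁴.
Bottom flange (beyond web): 3.4 × 0.55, A = 1.87 in², y = 0.275 in, Ī = 0.0471396 in⁴.
By symmetry the centroid is at mid-height, ȳ = 5.8 in.
Transfer each piece to the centroidal x-axis using Ī + A·d² with d = y − 5.8:
  web: d = 0 in → contributes +52.0299 in⁴
  top flange (beyond web): d = 5.525 in → contributes +57.1301 in⁴
  bottom flange (beyond web): d = -5.525 in → contributes +57.1301 in⁴
Total I = 166.29 in⁴.
For the y-axis: x̄ = 1.04797 in.
Repeating about the centroidal y-axis gives I_y = 11.1404 in⁴.
Polar second moment: J = I_x + I_y = 177.43 in⁴.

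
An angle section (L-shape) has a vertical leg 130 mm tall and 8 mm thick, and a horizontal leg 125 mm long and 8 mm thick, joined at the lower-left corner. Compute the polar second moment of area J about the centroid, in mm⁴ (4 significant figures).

J ≈ 6.300 × 10⁶ mm⁴

Break the section into simple shapes (no overlaps), measuring from the bottom-left corner of the bounding box.
Vertical leg: 8 × 130, A = 1 040 mm², y = 65 mm, Ī = 1 464 667 mm⁴.
Horizontal leg (remainder): 117 × 8, A = 936 mm², y = 4 mm, Ī = 4 992 mm⁴.
Centroid: ȳ = ΣA·y / ΣA = 36.1053 mm.
Transfer each piece to the centroidal x-axis using Ī + A·d² with d = y − 36.1053:
  vertical leg: d = 28.8947 mm → contributes +2 332 969 mm⁴
  horizontal leg (remainder): d = -32.1053 mm → contributes +969 772 mm⁴
Total I = 3 302 741 mm⁴.
For the y-axis: x̄ = 33.6053 mm.
Repeating about the centroidal y-axis gives I_y = 2 997 631 mm⁴.
Polar second moment: J = I_x + I_y = 6 300 372 mm⁴.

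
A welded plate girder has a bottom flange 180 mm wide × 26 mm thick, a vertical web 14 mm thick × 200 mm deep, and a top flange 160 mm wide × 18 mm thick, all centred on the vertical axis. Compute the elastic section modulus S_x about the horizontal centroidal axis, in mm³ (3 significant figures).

S_x ≈ 7.15 × 10⁵ mm³

Split into non-overlapping primitives; take the origin at the lower-left of the bounding box.
Bottom plate: 180 × 26, A = 4 680 mm², y = 13 mm, Ī = 263 640 mm⁴.
Web plate: 14 × 200, A = 2 800 mm², y = 126 mm, Ī = 9 333 333 mm⁴.
Top plate: 160 × 18, A = 2 880 mm², y = 235 mm, Ī = 77 760 mm⁴.
Centroid: ȳ = ΣA·y / ΣA = 105.25 mm.
Transfer each piece to the horizontal centroidal axis using Ī + A·d² with d = y − 105.25:
  bottom plate: d = -92.255 mm → contributes +40 094 900 mm⁴
  web plate: d = 20.745 mm → contributes +10 538 348 mm⁴
  top plate: d = 129.75 mm → contributes +48 559 133 mm⁴
Total I = 99 192 381 mm⁴.
Extreme fibre distance c = 138.75 mm; S = I/c = 714 925 mm³.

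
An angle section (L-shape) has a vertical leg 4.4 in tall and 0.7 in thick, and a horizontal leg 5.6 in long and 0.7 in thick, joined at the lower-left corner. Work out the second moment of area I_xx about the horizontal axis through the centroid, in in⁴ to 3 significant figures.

I_xx ≈ 10.7 in⁴

Decompose the section into non-overlapping parts with the origin at the bottom-left of its bounding rectangle.
Vertical leg: 0.7 × 4.4, A = 3.08 in², y = 2.2 in, Ī = 4.9691 in⁴.
Horizontal leg (remainder): 4.9 × 0.7, A = 3.43 in², y = 0.35 in, Ī = 0.14006 in⁴.
Centroid: ȳ = ΣA·y / ΣA = 1.2253 in.
Transfer each piece to the horizontal axis through the centroid using Ī + A·d² with d = y − 1.2253:
  vertical leg: d = 0.97473 in → contributes +7.8954 in⁴
  horizontal leg (remainder): d = -0.87527 in → contributes +2.7678 in⁴
Total I = 10.663 in⁴.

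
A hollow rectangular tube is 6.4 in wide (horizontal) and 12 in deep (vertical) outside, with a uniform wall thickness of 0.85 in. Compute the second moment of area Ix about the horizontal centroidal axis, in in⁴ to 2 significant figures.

Ix ≈ 490 in⁴

Break the section into simple shapes (no overlaps), measuring from the bottom-left corner of the bounding box.
Outer rectangle: 6.4 × 12, A = 76.8 in², y = 6 in, Ī = 921.6 in⁴.
Inner void (subtracted): 4.7 × 10.3, A = 48.41 in², y = 6 in, Ī = 428 in⁴.
By symmetry the centroid is at mid-height, ȳ = 6 in.
All pieces are centred on the horizontal centroidal axis, so I = ΣĪ (holes subtracted) = 493.6 in⁴.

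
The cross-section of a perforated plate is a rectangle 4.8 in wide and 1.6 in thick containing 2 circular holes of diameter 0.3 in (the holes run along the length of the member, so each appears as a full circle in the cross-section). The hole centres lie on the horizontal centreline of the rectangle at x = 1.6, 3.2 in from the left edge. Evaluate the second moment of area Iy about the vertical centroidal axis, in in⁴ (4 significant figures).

Iy ≈ 14.65 in⁴

Treat the section as a set of non-overlapping primitives; coordinates are from the bounding-box lower-left.
Plate: 4.8 × 1.6, A = 7.68 in², x = 2.4 in, Ī = 14.7456 in⁴.
Hole 1 (subtracted): ⌀0.3, A = 0.0706858 in², x = 1.6 in, Ī = 0.000397608 in⁴.
Hole 2 (subtracted): ⌀0.3, A = 0.0706858 in², x = 3.2 in, Ī = 0.000397608 in⁴.
By symmetry the centroid is at mid-width, x̄ = 2.4 in.
Transfer each piece to the vertical centroidal axis using Ī + A·d² with d = x − 2.4:
  plate: d = 0 in → contributes +14.7456 in⁴
  hole 1: d = -0.8 in → contributes −0.0456365 in⁴
  hole 2: d = 0.8 in → contributes −0.0456365 in⁴
Total I = 14.6543 in⁴.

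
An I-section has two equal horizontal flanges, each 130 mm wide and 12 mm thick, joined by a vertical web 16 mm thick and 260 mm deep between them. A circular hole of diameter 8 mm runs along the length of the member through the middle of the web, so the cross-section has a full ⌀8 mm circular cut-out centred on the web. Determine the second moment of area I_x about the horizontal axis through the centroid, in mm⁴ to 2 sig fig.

I_x ≈ 8.1 × 10⁷ mm⁴

Treat the section as a set of non-overlapping primitives; coordinates are from the bounding-box lower-left.
Bottom flange: 130 × 12, A = 1 560 mm², y = 6 mm, Ī = 18 720 mm⁴.
Web: 16 × 260, A = 4 160 mm², y = 142 mm, Ī = 23 434 667 mm⁴.
Top flange: 130 × 12, A = 1 560 mm², y = 278 mm, Ī = 18 720 mm⁴.
Hole (subtracted): ⌀8, A = 50.27 mm², y = 142 mm, Ī = 201.1 mm⁴.
By symmetry the centroid is at mid-height, ȳ = 142 mm.
Transfer each piece to the horizontal axis through the centroid using Ī + A·d² with d = y − 142:
  bottom flange: d = -136 mm → contributes +28 872 480 mm⁴
  web: d = 0 mm → contributes +23 434 667 mm⁴
  top flange: d = 136 mm → contributes +28 872 480 mm⁴
  hole: d = 0 mm → contributes −201.1 mm⁴
Total I = 81 179 426 mm⁴.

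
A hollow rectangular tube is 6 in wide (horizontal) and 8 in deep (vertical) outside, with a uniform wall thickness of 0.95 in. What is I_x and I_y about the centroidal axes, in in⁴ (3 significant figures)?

I_x ≈ 178 in⁴, I_y ≈ 109 in⁴

Break the section into simple shapes (no overlaps), measuring from the bottom-left corner of the bounding box.
Outer rectangle: 6 × 8, A = 48 in², y = 4 in, Ī = 256 in⁴.
Inner void (subtracted): 4.1 × 6.1, A = 25.01 in², y = 4 in, Ī = 77.552 in⁴.
By symmetry the centroid is at mid-height, ȳ = 4 in.
All pieces are centred on the centroidal x-axis, so I = ΣĪ (holes subtracted) = 178.45 in⁴.
Repeating about the centroidal y-axis gives I_y = 108.97 in⁴.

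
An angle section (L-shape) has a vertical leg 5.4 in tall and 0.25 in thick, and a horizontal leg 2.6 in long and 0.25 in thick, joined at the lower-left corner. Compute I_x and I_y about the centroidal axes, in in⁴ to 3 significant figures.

I_x ≈ 6.00 in⁴, I_y ≈ 0.969 in⁴

Split into non-overlapping primitives; take the origin at the lower-left of the bounding box.
Vertical leg: 0.25 × 5.4, A = 1.35 in², y = 2.7 in, Ī = 3.2805 in⁴.
Horizontal leg (remainder): 2.35 × 0.25, A = 0.5875 in², y = 0.125 in, Ī = 0.0030599 in⁴.
Centroid: ȳ = ΣA·y / ΣA = 1.9192 in.
Transfer each piece to the centroidal x-axis using Ī + A·d² with d = y − 1.9192:
  vertical leg: d = 0.78081 in → contributes +4.1035 in⁴
  horizontal leg (remainder): d = -1.7942 in → contributes +1.8943 in⁴
Total I = 5.9978 in⁴.
For the y-axis: x̄ = 0.51919 in.
Repeating about the centroidal y-axis gives I_y = 0.96921 in⁴.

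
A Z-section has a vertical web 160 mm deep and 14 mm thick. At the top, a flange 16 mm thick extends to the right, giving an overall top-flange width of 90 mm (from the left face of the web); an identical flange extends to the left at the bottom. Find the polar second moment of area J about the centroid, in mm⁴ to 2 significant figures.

J ≈ 2.4 × 10⁷ mm⁴

Decompose the section into non-overlapping parts with the origin at the bottom-left of its bounding rectangle.
Web: 14 × 160, A = 2 240 mm², y = 80 mm, Ī = 4 778 667 mm⁴.
Top flange (beyond web): 76 × 16, A = 1 216 mm², y = 152 mm, Ī = 25 941 mm⁴.
Bottom flange (beyond web): 76 × 16, A = 1 216 mm², y = 8 mm, Ī = 25 941 mm⁴.
Centroid: ȳ = ΣA·y / ΣA = 80 mm.
Transfer each piece to the centroidal x-axis using Ī + A·d² with d = y − 80:
  web: d = 0 mm → contributes +4 778 667 mm⁴
  top flange (beyond web): d = 72 mm → contributes +6 329 685 mm⁴
  bottom flange (beyond web): d = -72 mm → contributes +6 329 685 mm⁴
Total I = 17 438 037 mm⁴.
For the y-axis: x̄ = 83 mm.
Repeating about the centroidal y-axis gives I_y = 6 131 989 mm⁴.
Polar second moment: J = I_x + I_y = 23 570 027 mm⁴.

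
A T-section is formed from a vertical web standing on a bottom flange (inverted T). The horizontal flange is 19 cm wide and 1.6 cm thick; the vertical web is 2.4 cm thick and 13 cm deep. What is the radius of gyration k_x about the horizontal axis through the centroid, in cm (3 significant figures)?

k_x ≈ 4.53 cm

Break the section into simple shapes (no overlaps), measuring from the bottom-left corner of the bounding box.
Flange: 19 × 1.6, A = 30.4 cm², y = 0.8 cm, Ī = 6.4853 cm⁴.
Web: 2.4 × 13, A = 31.2 cm², y = 8.1 cm, Ī = 439.4 cm⁴.
Centroid: ȳ = ΣA·y / ΣA = 4.4974 cm.
Transfer each piece to the horizontal axis through the centroid using Ī + A·d² with d = y − 4.4974:
  flange: d = -3.6974 cm → contributes +422.08 cm⁴
  web: d = 3.6026 cm → contributes +844.34 cm⁴
Total I = 1266.4 cm⁴.
Radius of gyration: k = √(I/A) = √(1266.4 / 61.6) = 4.5342 cm.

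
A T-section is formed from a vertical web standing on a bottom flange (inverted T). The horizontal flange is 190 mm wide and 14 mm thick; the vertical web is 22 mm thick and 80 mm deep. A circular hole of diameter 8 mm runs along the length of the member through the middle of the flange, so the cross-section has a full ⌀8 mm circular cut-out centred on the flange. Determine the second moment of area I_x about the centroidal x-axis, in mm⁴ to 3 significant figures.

Decompose the section into non-overlapping parts with the origin at the bottom-left of its bounding rectangle.
Flange: 190 × 14, A = 2 660 mm², y = 7 mm, Ī = 43 447 mm⁴.
Web: 22 × 80, A = 1 760 mm², y = 54 mm, Ī = 938 667 mm⁴.
Hole (subtracted): ⌀8, A = 50.265 mm², y = 7 mm, Ī = 201.06 mm⁴.
Centroid: ȳ = ΣA·y / ΣA = 25.93 mm.
Transfer each piece to the centroidal x-axis using Ī + A·d² with d = y − 25.93:
  flange: d = -18.93 mm → contributes +996 665 mm⁴
  web: d = 28.07 mm → contributes +2 325 394 mm⁴
  hole: d = -18.93 mm → contributes −18 214 mm⁴
Total I = 3 303 845 mm⁴.

I_x ≈ 3.30 × 10⁶ mm⁴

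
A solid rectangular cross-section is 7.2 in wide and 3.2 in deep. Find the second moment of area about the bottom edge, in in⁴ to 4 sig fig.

I_base ≈ 78.64 in⁴

The section: 7.2 × 3.2, A = 23.04 in², y = 1.6 in, Ī = 19.6608 in⁴.
Transfer it to the base of the section using Ī + A·d² with d = y − 0:
  the section: d = 1.6 in → contributes +78.6432 in⁴
Total I = 78.6432 in⁴.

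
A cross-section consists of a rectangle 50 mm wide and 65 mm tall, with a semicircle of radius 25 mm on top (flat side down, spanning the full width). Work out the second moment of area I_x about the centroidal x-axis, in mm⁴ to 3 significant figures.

Treat the section as a set of non-overlapping primitives; coordinates are from the bounding-box lower-left.
Rectangular body: 50 × 65, A = 3 250 mm², y = 32.5 mm, Ī = 1 144 271 mm⁴.
Semicircular cap: semicircle r = 25, A = 981.75 mm², y = 75.61 mm, Ī = 42 874 mm⁴.
Centroid: ȳ = ΣA·y / ΣA = 42.501 mm.
Transfer each piece to the centroidal x-axis using Ī + A·d² with d = y − 42.501:
  rectangular body: d = -10.001 mm → contributes +1 469 363 mm⁴
  semicircular cap: d = 33.109 mm → contributes +1 119 066 mm⁴
Total I = 2 588 429 mm⁴.

I_x ≈ 2.59 × 10⁶ mm⁴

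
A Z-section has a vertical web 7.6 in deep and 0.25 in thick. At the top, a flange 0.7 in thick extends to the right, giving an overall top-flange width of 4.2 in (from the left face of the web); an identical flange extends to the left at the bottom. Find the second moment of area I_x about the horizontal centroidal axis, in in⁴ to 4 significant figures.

Break the section into simple shapes (no overlaps), measuring from the bottom-left corner of the bounding box.
Web: 0.25 × 7.6, A = 1.9 in², y = 3.8 in, Ī = 9.14533 in⁴.
Top flange (beyond web): 3.95 × 0.7, A = 2.765 in², y = 7.25 in, Ī = 0.112904 in⁴.
Bottom flange (beyond web): 3.95 × 0.7, A = 2.765 in², y = 0.35 in, Ī = 0.112904 in⁴.
Centroid: ȳ = ΣA·y / ΣA = 3.8 in.
Transfer each piece to the horizontal centroidal axis using Ī + A·d² with d = y − 3.8:
  web: d = 0 in → contributes +9.14533 in⁴
  top flange (beyond web): d = 3.45 in → contributes +33.0233 in⁴
  bottom flange (beyond web): d = -3.45 in → contributes +33.0233 in⁴
Total I = 75.192 in⁴.

I_x ≈ 75.19 in⁴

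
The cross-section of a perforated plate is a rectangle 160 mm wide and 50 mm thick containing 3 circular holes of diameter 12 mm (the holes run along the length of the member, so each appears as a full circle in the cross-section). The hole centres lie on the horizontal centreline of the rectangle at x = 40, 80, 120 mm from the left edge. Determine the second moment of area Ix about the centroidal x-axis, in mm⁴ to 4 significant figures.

Split into non-overlapping primitives; take the origin at the lower-left of the bounding box.
Plate: 160 × 50, A = 8 000 mm², y = 25 mm, Ī = 1 666 667 mm⁴.
Hole 1 (subtracted): ⌀12, A = 113.097 mm², y = 25 mm, Ī = 1017.88 mm⁴.
Hole 2 (subtracted): ⌀12, A = 113.097 mm², y = 25 mm, Ī = 1017.88 mm⁴.
Hole 3 (subtracted): ⌀12, A = 113.097 mm², y = 25 mm, Ī = 1017.88 mm⁴.
By symmetry the centroid is at mid-height, ȳ = 25 mm.
All pieces are centred on the centroidal x-axis, so I = ΣĪ (holes subtracted) = 1 663 613 mm⁴.

Ix ≈ 1.664 × 10⁶ mm⁴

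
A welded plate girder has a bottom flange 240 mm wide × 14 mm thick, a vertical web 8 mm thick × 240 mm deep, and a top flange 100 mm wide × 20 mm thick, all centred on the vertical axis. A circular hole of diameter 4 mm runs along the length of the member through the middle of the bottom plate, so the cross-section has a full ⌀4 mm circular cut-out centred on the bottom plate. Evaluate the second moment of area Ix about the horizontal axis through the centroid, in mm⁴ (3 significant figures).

Ix ≈ 9.34 × 10⁷ mm⁴

Treat the section as a set of non-overlapping primitives; coordinates are from the bounding-box lower-left.
Bottom plate: 240 × 14, A = 3 360 mm², y = 7 mm, Ī = 54 880 mm⁴.
Web plate: 8 × 240, A = 1 920 mm², y = 134 mm, Ī = 9 216 000 mm⁴.
Top plate: 100 × 20, A = 2 000 mm², y = 264 mm, Ī = 66 667 mm⁴.
Hole (subtracted): ⌀4, A = 12.566 mm², y = 7 mm, Ī = 12.566 mm⁴.
Centroid: ȳ = ΣA·y / ΣA = 111.28 mm.
Transfer each piece to the horizontal axis through the centroid using Ī + A·d² with d = y − 111.28:
  bottom plate: d = -104.28 mm → contributes +36 591 820 mm⁴
  web plate: d = 22.721 mm → contributes +10 207 197 mm⁴
  top plate: d = 152.72 mm → contributes +46 714 134 mm⁴
  hole: d = -104.28 mm → contributes −136 660 mm⁴
Total I = 93 376 491 mm⁴.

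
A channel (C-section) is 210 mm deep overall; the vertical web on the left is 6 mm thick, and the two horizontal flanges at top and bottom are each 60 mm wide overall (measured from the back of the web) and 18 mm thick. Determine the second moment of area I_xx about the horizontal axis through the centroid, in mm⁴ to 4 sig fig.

I_xx ≈ 2.260 × 10⁷ mm⁴

Treat the section as a set of non-overlapping primitives; coordinates are from the bounding-box lower-left.
Web: 6 × 210, A = 1 260 mm², y = 105 mm, Ī = 4 630 500 mm⁴.
Top flange (beyond web): 54 × 18, A = 972 mm², y = 201 mm, Ī = 26 244 mm⁴.
Bottom flange (beyond web): 54 × 18, A = 972 mm², y = 9 mm, Ī = 26 244 mm⁴.
By symmetry the centroid is at mid-height, ȳ = 105 mm.
Transfer each piece to the horizontal axis through the centroid using Ī + A·d² with d = y − 105:
  web: d = 0 mm → contributes +4 630 500 mm⁴
  top flange (beyond web): d = 96 mm → contributes +8 984 196 mm⁴
  bottom flange (beyond web): d = -96 mm → contributes +8 984 196 mm⁴
Total I = 22 598 892 mm⁴.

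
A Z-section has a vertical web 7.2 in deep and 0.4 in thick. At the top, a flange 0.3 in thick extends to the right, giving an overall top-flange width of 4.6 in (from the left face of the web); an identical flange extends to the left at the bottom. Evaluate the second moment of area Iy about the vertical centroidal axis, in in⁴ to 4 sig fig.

Decompose the section into non-overlapping parts with the origin at the bottom-left of its bounding rectangle.
Web: 0.4 × 7.2, A = 2.88 in², x = 4.4 in, Ī = 0.0384 in⁴.
Top flange (beyond web): 4.2 × 0.3, A = 1.26 in², x = 6.7 in, Ī = 1.8522 in⁴.
Bottom flange (beyond web): 4.2 × 0.3, A = 1.26 in², x = 2.1 in, Ī = 1.8522 in⁴.
Centroid: x̄ = ΣA·x / ΣA = 4.4 in.
Transfer each piece to the vertical centroidal axis using Ī + A·d² with d = x − 4.4:
  web: d = 0 in → contributes +0.0384 in⁴
  top flange (beyond web): d = 2.3 in → contributes +8.5176 in⁴
  bottom flange (beyond web): d = -2.3 in → contributes +8.5176 in⁴
Total I = 17.0736 in⁴.

Iy ≈ 17.07 in⁴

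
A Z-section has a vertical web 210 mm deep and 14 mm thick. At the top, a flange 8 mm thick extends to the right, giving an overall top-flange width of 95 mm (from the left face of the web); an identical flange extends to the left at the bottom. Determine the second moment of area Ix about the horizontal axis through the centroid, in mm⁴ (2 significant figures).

Break the section into simple shapes (no overlaps), measuring from the bottom-left corner of the bounding box.
Web: 14 × 210, A = 2 940 mm², y = 105 mm, Ī = 10 804 500 mm⁴.
Top flange (beyond web): 81 × 8, A = 648 mm², y = 206 mm, Ī = 3 456 mm⁴.
Bottom flange (beyond web): 81 × 8, A = 648 mm², y = 4 mm, Ī = 3 456 mm⁴.
Centroid: ȳ = ΣA·y / ΣA = 105 mm.
Transfer each piece to the horizontal axis through the centroid using Ī + A·d² with d = y − 105:
  web: d = 0 mm → contributes +10 804 500 mm⁴
  top flange (beyond web): d = 101 mm → contributes +6 613 704 mm⁴
  bottom flange (beyond web): d = -101 mm → contributes +6 613 704 mm⁴
Total I = 24 031 908 mm⁴.

Ix ≈ 2.4 × 10⁷ mm⁴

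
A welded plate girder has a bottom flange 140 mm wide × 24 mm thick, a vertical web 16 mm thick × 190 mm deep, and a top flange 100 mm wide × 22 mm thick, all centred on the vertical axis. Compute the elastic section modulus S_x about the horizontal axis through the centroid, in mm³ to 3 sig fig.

Decompose the section into non-overlapping parts with the origin at the bottom-left of its bounding rectangle.
Bottom plate: 140 × 24, A = 3 360 mm², y = 12 mm, Ī = 161 280 mm⁴.
Web plate: 16 × 190, A = 3 040 mm², y = 119 mm, Ī = 9 145 333 mm⁴.
Top plate: 100 × 22, A = 2 200 mm², y = 225 mm, Ī = 88 733 mm⁴.
Centroid: ȳ = ΣA·y / ΣA = 104.31 mm.
Transfer each piece to the horizontal axis through the centroid using Ī + A·d² with d = y − 104.31:
  bottom plate: d = -92.312 mm → contributes +28 793 307 mm⁴
  web plate: d = 14.688 mm → contributes +9 801 208 mm⁴
  top plate: d = 120.69 mm → contributes +32 133 236 mm⁴
Total I = 70 727 752 mm⁴.
Extreme fibre distance c = 131.69 mm; S = I/c = 537 084 mm³.

S_x ≈ 5.37 × 10⁵ mm³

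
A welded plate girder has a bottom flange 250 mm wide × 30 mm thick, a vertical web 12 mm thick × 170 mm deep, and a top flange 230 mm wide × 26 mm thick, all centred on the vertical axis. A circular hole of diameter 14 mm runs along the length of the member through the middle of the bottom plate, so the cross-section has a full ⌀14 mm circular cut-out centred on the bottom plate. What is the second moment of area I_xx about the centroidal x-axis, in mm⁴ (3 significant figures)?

I_xx ≈ 1.35 × 10⁸ mm⁴

Split into non-overlapping primitives; take the origin at the lower-left of the bounding box.
Bottom plate: 250 × 30, A = 7 500 mm², y = 15 mm, Ī = 562 500 mm⁴.
Web plate: 12 × 170, A = 2 040 mm², y = 115 mm, Ī = 4 913 000 mm⁴.
Top plate: 230 × 26, A = 5 980 mm², y = 213 mm, Ī = 336 873 mm⁴.
Hole (subtracted): ⌀14, A = 153.94 mm², y = 15 mm, Ī = 1885.7 mm⁴.
Centroid: ȳ = ΣA·y / ΣA = 105.33 mm.
Transfer each piece to the centroidal x-axis using Ī + A·d² with d = y − 105.33:
  bottom plate: d = -90.332 mm → contributes +61 760 900 mm⁴
  web plate: d = 9.6685 mm → contributes +5 103 698 mm⁴
  top plate: d = 107.67 mm → contributes +69 660 010 mm⁴
  hole: d = -90.332 mm → contributes −1 257 987 mm⁴
Total I = 135 266 620 mm⁴.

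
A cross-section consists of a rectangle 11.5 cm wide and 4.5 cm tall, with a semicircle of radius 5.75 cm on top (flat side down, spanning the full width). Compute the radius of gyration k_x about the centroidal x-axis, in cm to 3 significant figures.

k_x ≈ 2.74 cm

Break the section into simple shapes (no overlaps), measuring from the bottom-left corner of the bounding box.
Rectangular body: 11.5 × 4.5, A = 51.75 cm², y = 2.25 cm, Ī = 87.328 cm⁴.
Semicircular cap: semicircle r = 5.75, A = 51.934 cm², y = 6.9404 cm, Ī = 119.98 cm⁴.
Centroid: ȳ = ΣA·y / ΣA = 4.5994 cm.
Transfer each piece to the centroidal x-axis using Ī + A·d² with d = y − 4.5994:
  rectangular body: d = -2.3494 cm → contributes +372.96 cm⁴
  semicircular cap: d = 2.341 cm → contributes +404.6 cm⁴
Total I = 777.56 cm⁴.
Radius of gyration: k = √(I/A) = √(777.56 / 103.68) = 2.7385 cm.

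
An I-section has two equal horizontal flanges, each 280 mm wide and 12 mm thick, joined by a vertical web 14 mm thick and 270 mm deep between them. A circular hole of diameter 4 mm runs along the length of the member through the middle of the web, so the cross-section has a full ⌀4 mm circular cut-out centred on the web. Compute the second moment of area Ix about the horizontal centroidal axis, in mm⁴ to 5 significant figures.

Ix ≈ 1.5664 × 10⁸ mm⁴

Split into non-overlapping primitives; take the origin at the lower-left of the bounding box.
Bottom flange: 280 × 12, A = 3 360 mm², y = 6 mm, Ī = 40 320 mm⁴.
Web: 14 × 270, A = 3 780 mm², y = 147 mm, Ī = 22 963 500 mm⁴.
Top flange: 280 × 12, A = 3 360 mm², y = 288 mm, Ī = 40 320 mm⁴.
Hole (subtracted): ⌀4, A = 12.56637 mm², y = 147 mm, Ī = 12.56637 mm⁴.
By symmetry the centroid is at mid-height, ȳ = 147 mm.
Transfer each piece to the horizontal centroidal axis using Ī + A·d² with d = y − 147:
  bottom flange: d = -141 mm → contributes +66 840 480 mm⁴
  web: d = 0 mm → contributes +22 963 500 mm⁴
  top flange: d = 141 mm → contributes +66 840 480 mm⁴
  hole: d = 0 mm → contributes −12.56637 mm⁴
Total I = 156 644 447 mm⁴.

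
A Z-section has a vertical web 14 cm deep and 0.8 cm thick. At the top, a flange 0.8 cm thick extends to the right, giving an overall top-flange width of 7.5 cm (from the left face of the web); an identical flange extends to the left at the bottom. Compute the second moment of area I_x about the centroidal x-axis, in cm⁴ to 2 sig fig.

I_x ≈ 650 cm⁴

Treat the section as a set of non-overlapping primitives; coordinates are from the bounding-box lower-left.
Web: 0.8 × 14, A = 11.2 cm², y = 7 cm, Ī = 182.9 cm⁴.
Top flange (beyond web): 6.7 × 0.8, A = 5.36 cm², y = 13.6 cm, Ī = 0.2859 cm⁴.
Bottom flange (beyond web): 6.7 × 0.8, A = 5.36 cm², y = 0.4 cm, Ī = 0.2859 cm⁴.
Centroid: ȳ = ΣA·y / ΣA = 7 cm.
Transfer each piece to the centroidal x-axis using Ī + A·d² with d = y − 7:
  web: d = 0 cm → contributes +182.9 cm⁴
  top flange (beyond web): d = 6.6 cm → contributes +233.8 cm⁴
  bottom flange (beyond web): d = -6.6 cm → contributes +233.8 cm⁴
Total I = 650.5 cm⁴.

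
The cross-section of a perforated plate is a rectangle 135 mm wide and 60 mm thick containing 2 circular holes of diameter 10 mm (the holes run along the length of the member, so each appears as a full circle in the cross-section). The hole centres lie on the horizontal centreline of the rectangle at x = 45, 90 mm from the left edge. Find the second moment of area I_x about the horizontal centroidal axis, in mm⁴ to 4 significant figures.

Break the section into simple shapes (no overlaps), measuring from the bottom-left corner of the bounding box.
Plate: 135 × 60, A = 8 100 mm², y = 30 mm, Ī = 2 430 000 mm⁴.
Hole 1 (subtracted): ⌀10, A = 78.5398 mm², y = 30 mm, Ī = 490.874 mm⁴.
Hole 2 (subtracted): ⌀10, A = 78.5398 mm², y = 30 mm, Ī = 490.874 mm⁴.
By symmetry the centroid is at mid-height, ȳ = 30 mm.
All pieces are centred on the horizontal centroidal axis, so I = ΣĪ (holes subtracted) = 2 429 018 mm⁴.

I_x ≈ 2.429 × 10⁶ mm⁴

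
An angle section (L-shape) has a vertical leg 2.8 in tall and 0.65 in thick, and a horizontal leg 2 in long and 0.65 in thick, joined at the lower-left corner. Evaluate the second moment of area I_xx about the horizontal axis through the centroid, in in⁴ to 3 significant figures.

I_xx ≈ 1.90 in⁴

Split into non-overlapping primitives; take the origin at the lower-left of the bounding box.
Vertical leg: 0.65 × 2.8, A = 1.82 in², y = 1.4 in, Ī = 1.1891 in⁴.
Horizontal leg (remainder): 1.35 × 0.65, A = 0.8775 in², y = 0.325 in, Ī = 0.030895 in⁴.
Centroid: ȳ = ΣA·y / ΣA = 1.0503 in.
Transfer each piece to the horizontal axis through the centroid using Ī + A·d² with d = y − 1.0503:
  vertical leg: d = 0.3497 in → contributes +1.4116 in⁴
  horizontal leg (remainder): d = -0.7253 in → contributes +0.49251 in⁴
Total I = 1.9041 in⁴.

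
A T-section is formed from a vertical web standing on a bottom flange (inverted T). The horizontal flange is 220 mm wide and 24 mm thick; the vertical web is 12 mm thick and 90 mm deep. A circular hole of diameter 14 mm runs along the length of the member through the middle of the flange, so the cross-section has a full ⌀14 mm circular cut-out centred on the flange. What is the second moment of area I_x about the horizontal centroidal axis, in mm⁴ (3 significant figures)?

Treat the section as a set of non-overlapping primitives; coordinates are from the bounding-box lower-left.
Flange: 220 × 24, A = 5 280 mm², y = 12 mm, Ī = 253 440 mm⁴.
Web: 12 × 90, A = 1 080 mm², y = 69 mm, Ī = 729 000 mm⁴.
Hole (subtracted): ⌀14, A = 153.94 mm², y = 12 mm, Ī = 1885.7 mm⁴.
Centroid: ȳ = ΣA·y / ΣA = 21.919 mm.
Transfer each piece to the horizontal centroidal axis using Ī + A·d² with d = y − 21.919:
  flange: d = -9.9193 mm → contributes +772 956 mm⁴
  web: d = 47.081 mm → contributes +3 122 916 mm⁴
  hole: d = -9.9193 mm → contributes −17 032 mm⁴
Total I = 3 878 840 mm⁴.

I_x ≈ 3.88 × 10⁶ mm⁴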